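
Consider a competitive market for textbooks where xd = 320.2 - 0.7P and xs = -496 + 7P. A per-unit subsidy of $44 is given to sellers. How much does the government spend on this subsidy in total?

Pre-subsidy: 320.2 - 0.7P = -496 + 7P gives P* = 106, x* = 246.
With the subsidy, sellers receive Ps = Pb + 44 for each unit, where Pb is the price buyers pay.
Supply in terms of Pb becomes xs = -496 + 7(Pb + 44) = -188 + 7Pb. Setting this equal to demand: 320.2 - 0.7Pb = -188 + 7Pb, so Pb = 66.
Sellers receive Ps = 66 + 44 = 110; x' = 320.2 − 0.7·66 = 274.
Government outlay = subsidy × quantity = 44 × 274 = 12056.

Government cost = $12056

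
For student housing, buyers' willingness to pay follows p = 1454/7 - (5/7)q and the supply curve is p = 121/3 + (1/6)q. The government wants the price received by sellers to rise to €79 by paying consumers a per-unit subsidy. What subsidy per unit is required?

Required subsidy s = €37 per unit

At a seller price of 79, quantity supplied is -242 + 6·79 = 232.
Buyers absorb 232 only when they pay pb = 1454/7 − (5/7)·232 = 42.
s = ps − pb = 79 − 42 = 37.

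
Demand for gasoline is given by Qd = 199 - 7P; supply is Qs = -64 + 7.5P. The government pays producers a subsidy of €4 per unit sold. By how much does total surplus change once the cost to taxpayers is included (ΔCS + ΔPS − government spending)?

Pre-subsidy: 199 - 7P = -64 + 7.5P gives P* = 526/29, Q* = 2089/29.
With the subsidy, sellers receive Ps = Pb + 4 for each unit, where Pb is the price buyers pay.
Supply in terms of Pb becomes Qs = -64 + 7.5(Pb + 4) = -34 + 7.5Pb. Setting this equal to demand: 199 - 7Pb = -34 + 7.5Pb, so Pb = 466/29.
Sellers receive Ps = 466/29 + 4 = 582/29; Q' = 199 − 7·(466/29) = 2509/29.
ΔCS = ½(2089/29 + 2509/29)(526/29 − 466/29) = 137940/841; ΔPS = ½(2089/29 + 2509/29)(582/29 − 526/29) = 128744/841.
Government spending = 4 × 2509/29 = 10036/29.
Net change = 137940/841 + 128744/841 − 10036/29 = -840/29. The loss equals the DWL triangle ½·4·420/29.

Net change in total surplus = -840/29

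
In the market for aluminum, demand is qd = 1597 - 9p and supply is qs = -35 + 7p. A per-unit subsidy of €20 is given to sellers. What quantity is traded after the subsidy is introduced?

q' = 757.75

Pre-subsidy: 1597 - 9p = -35 + 7p gives p* = 102, q* = 679.
With the subsidy, sellers receive ps = pb + 20 for each unit, where pb is the price buyers pay.
Supply in terms of pb becomes qs = -35 + 7(pb + 20) = 105 + 7pb. Setting this equal to demand: 1597 - 9pb = 105 + 7pb, so pb = 93.25.
Sellers receive ps = 93.25 + 20 = 113.25; q' = 1597 − 9·93.25 = 757.75.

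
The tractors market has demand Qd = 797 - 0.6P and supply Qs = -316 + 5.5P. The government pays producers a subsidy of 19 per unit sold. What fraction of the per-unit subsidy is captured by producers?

Pre-subsidy: 797 - 0.6P = -316 + 5.5P gives P* = 11130/61, Q* = 41939/61.
With the subsidy, sellers receive Ps = Pb + 19 for each unit, where Pb is the price buyers pay.
Supply in terms of Pb becomes Qs = -316 + 5.5(Pb + 19) = -211.5 + 5.5Pb. Setting this equal to demand: 797 - 0.6Pb = -211.5 + 5.5Pb, so Pb = 10085/61.
Sellers receive Ps = 10085/61 + 19 = 11244/61; Q' = 797 − 0.6·(10085/61) = 42566/61.
Buyers' price falls by P* − Pb = 11130/61 − 10085/61 = 1045/61; sellers' price rises by Ps − P* = 11244/61 − 11130/61 = 114/61.
So producers capture (114/61)/19 = 6/61 of each unit of subsidy.

Producer share = 6/61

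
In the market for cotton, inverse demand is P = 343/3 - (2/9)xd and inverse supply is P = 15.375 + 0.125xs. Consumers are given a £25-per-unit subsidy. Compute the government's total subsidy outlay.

Government cost = £8925

Pre-subsidy: 343/3 - (2/9)x = 15.375 + 0.125x gives x* = 285 and P* = 51.
With the rebate, buyers effectively pay Pb = Ps − 25, where Ps is the price sellers receive.
On the curves, Pb = 343/3 - (2/9)x and Ps = 15.375 + 0.125x; the wedge Ps − Pb = 25 gives 15.375 + 0.125x − (343/3 - (2/9)x) = 25, so x' = 357.
Then Pb = 343/3 − (2/9)·357 = 35 and Ps = 15.375 + 0.125·357 = 60.
Government outlay = subsidy × quantity = 25 × 357 = 8925.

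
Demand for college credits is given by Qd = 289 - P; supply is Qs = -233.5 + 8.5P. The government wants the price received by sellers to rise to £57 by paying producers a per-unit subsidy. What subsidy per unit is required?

At a seller price of 57, quantity supplied is -233.5 + 8.5·57 = 251.
Buyers absorb 251 only when they pay Pb with 289 − 1·Pb = 251, i.e. Pb = 38.
s = Ps − Pb = 57 − 38 = 19.

Required subsidy s = £19 per unit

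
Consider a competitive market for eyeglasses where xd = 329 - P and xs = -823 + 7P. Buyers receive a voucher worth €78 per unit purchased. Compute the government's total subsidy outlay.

Government cost = €19753.5

Pre-subsidy: 329 - P = -823 + 7P gives P* = 144, x* = 185.
With the rebate, buyers effectively pay Pb = Ps − 78, where Ps is the price sellers receive.
Demand in terms of Ps becomes xd = 329 − 1(Ps − 78) = 407 - Ps. Setting this equal to supply: 407 - Ps = -823 + 7Ps, so Ps = 153.75.
Buyers pay Pb = 153.75 − 78 = 75.75; x' = -823 + 7·153.75 = 253.25.
Government outlay = subsidy × quantity = 78 × 253.25 = 19753.5.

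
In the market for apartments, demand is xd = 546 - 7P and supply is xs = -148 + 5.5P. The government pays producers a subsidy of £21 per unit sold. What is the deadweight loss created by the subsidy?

Deadweight loss = £679.14

Pre-subsidy: 546 - 7P = -148 + 5.5P gives P* = 55.52, x* = 157.36.
With the subsidy, sellers receive Ps = Pb + 21 for each unit, where Pb is the price buyers pay.
Supply in terms of Pb becomes xs = -148 + 5.5(Pb + 21) = -32.5 + 5.5Pb. Setting this equal to demand: 546 - 7Pb = -32.5 + 5.5Pb, so Pb = 46.28.
Sellers receive Ps = 46.28 + 21 = 67.28; x' = 546 − 7·46.28 = 222.04.
The subsidy expands output by 222.04 − 157.36 = 64.68 past the efficient level; on those units the gap between marginal cost and willingness to pay runs from 0 up to 21.
DWL = ½ × 21 × 64.68 = 679.14.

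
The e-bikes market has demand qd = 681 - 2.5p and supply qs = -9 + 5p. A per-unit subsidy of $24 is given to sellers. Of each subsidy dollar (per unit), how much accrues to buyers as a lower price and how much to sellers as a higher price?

Pre-subsidy: 681 - 2.5p = -9 + 5p gives p* = 92, q* = 451.
With the subsidy, sellers receive ps = pb + 24 for each unit, where pb is the price buyers pay.
Supply in terms of pb becomes qs = -9 + 5(pb + 24) = 111 + 5pb. Setting this equal to demand: 681 - 2.5pb = 111 + 5pb, so pb = 76.
Sellers receive ps = 76 + 24 = 100; q' = 681 − 2.5·76 = 491.
Buyers' price falls by p* − pb = 92 − 76 = 16; sellers' price rises by ps − p* = 100 − 92 = 8.

Buyers gain $16 per unit; sellers gain $8 per unit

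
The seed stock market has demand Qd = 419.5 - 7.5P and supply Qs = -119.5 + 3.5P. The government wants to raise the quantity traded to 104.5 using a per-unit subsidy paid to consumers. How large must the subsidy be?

At Q = 104.5, invert demand for the buyer price: Pb = (419.5 − 104.5)/7.5 = 42; invert supply for the seller price: Ps = (104.5 − (-119.5))/3.5 = 64.
The subsidy must fill the gap: s = Ps − Pb = 64 − 42 = 22.

Required subsidy s = 22 per unit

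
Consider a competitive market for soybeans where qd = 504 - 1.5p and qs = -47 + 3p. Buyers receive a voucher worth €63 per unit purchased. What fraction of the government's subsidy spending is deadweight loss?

Pre-subsidy: 504 - 1.5p = -47 + 3p gives p* = 1102/9, q* = 961/3.
With the rebate, buyers effectively pay pb = ps − 63, where ps is the price sellers receive.
Demand in terms of ps becomes qd = 504 − 1.5(ps − 63) = 598.5 - 1.5ps. Setting this equal to supply: 598.5 - 1.5ps = -47 + 3ps, so ps = 1291/9.
Buyers pay pb = 1291/9 − 63 = 724/9; q' = -47 + 3·(1291/9) = 1150/3.
ΔCS = ½(961/3 + 1150/3)(1102/9 − 724/9) = 14777; ΔPS = ½(961/3 + 1150/3)(1291/9 − 1102/9) = 7388.5.
Government spending = 63 × 1150/3 = 24150.
DWL = ½ × 63 × (1150/3 − 961/3) = 1984.5; fraction = 1984.5 / 24150 = 189/2300.

DWL / government spending = 189/2300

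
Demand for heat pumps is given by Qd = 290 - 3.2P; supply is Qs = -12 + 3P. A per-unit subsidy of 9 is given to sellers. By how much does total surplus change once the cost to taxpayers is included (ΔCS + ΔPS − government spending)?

Pre-subsidy: 290 - 3.2P = -12 + 3P gives P* = 1510/31, Q* = 4158/31.
With the subsidy, sellers receive Ps = Pb + 9 for each unit, where Pb is the price buyers pay.
Supply in terms of Pb becomes Qs = -12 + 3(Pb + 9) = 15 + 3Pb. Setting this equal to demand: 290 - 3.2Pb = 15 + 3Pb, so Pb = 1375/31.
Sellers receive Ps = 1375/31 + 9 = 1654/31; Q' = 290 − 3.2·(1375/31) = 4590/31.
ΔCS = ½(4158/31 + 4590/31)(1510/31 − 1375/31) = 590490/961; ΔPS = ½(4158/31 + 4590/31)(1654/31 − 1510/31) = 629856/961.
Government spending = 9 × 4590/31 = 41310/31.
Net change = 590490/961 + 629856/961 − 41310/31 = -1944/31. The loss equals the DWL triangle ½·9·432/31.

Net change in total surplus = -1944/31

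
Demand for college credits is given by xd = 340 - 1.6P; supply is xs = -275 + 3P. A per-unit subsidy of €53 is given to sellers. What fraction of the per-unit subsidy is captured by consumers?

Pre-subsidy: 340 - 1.6P = -275 + 3P gives P* = 3075/23, x* = 2900/23.
With the subsidy, sellers receive Ps = Pb + 53 for each unit, where Pb is the price buyers pay.
Supply in terms of Pb becomes xs = -275 + 3(Pb + 53) = -116 + 3Pb. Setting this equal to demand: 340 - 1.6Pb = -116 + 3Pb, so Pb = 2280/23.
Sellers receive Ps = 2280/23 + 53 = 3499/23; x' = 340 − 1.6·(2280/23) = 4172/23.
Buyers' price falls by P* − Pb = 3075/23 − 2280/23 = 795/23; sellers' price rises by Ps − P* = 3499/23 − 3075/23 = 424/23.
So consumers capture (795/23)/53 = 15/23 of each unit of subsidy.

Consumer share = 15/23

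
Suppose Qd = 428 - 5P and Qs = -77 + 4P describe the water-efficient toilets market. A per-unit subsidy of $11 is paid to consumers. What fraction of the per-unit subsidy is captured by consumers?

Pre-subsidy: 428 - 5P = -77 + 4P gives P* = 505/9, Q* = 1327/9.
With the rebate, buyers effectively pay Pb = Ps − 11, where Ps is the price sellers receive.
Demand in terms of Ps becomes Qd = 428 − 5(Ps − 11) = 483 - 5Ps. Setting this equal to supply: 483 - 5Ps = -77 + 4Ps, so Ps = 560/9.
Buyers pay Pb = 560/9 − 11 = 461/9; Q' = -77 + 4·(560/9) = 1547/9.
Buyers' price falls by P* − Pb = 505/9 − 461/9 = 44/9; sellers' price rises by Ps − P* = 560/9 − 505/9 = 55/9.
So consumers capture (44/9)/11 = 4/9 of each unit of subsidy.

Consumer share = 4/9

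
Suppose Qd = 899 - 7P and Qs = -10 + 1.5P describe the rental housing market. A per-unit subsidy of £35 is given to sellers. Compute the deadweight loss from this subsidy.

Pre-subsidy: 899 - 7P = -10 + 1.5P gives P* = 1818/17, Q* = 2557/17.
With the subsidy, sellers receive Ps = Pb + 35 for each unit, where Pb is the price buyers pay.
Supply in terms of Pb becomes Qs = -10 + 1.5(Pb + 35) = 42.5 + 1.5Pb. Setting this equal to demand: 899 - 7Pb = 42.5 + 1.5Pb, so Pb = 1713/17.
Sellers receive Ps = 1713/17 + 35 = 2308/17; Q' = 899 − 7·(1713/17) = 3292/17.
The subsidy expands output by 3292/17 − 2557/17 = 735/17 past the efficient level; on those units the gap between marginal cost and willingness to pay runs from 0 up to 35.
DWL = ½ × 35 × 735/17 = 25725/34.

Deadweight loss = 25725/34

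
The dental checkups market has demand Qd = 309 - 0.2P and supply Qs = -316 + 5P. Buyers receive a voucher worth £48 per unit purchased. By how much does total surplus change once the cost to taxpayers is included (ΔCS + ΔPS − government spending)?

Pre-subsidy: 309 - 0.2P = -316 + 5P gives P* = 3125/26, Q* = 7409/26.
With the rebate, buyers effectively pay Pb = Ps − 48, where Ps is the price sellers receive.
Demand in terms of Ps becomes Qd = 309 − 0.2(Ps − 48) = 318.6 - 0.2Ps. Setting this equal to supply: 318.6 - 0.2Ps = -316 + 5Ps, so Ps = 3173/26.
Buyers pay Pb = 3173/26 − 48 = 1925/26; Q' = -316 + 5·(3173/26) = 7649/26.
ΔCS = ½(7409/26 + 7649/26)(3125/26 − 1925/26) = 2258700/169; ΔPS = ½(7409/26 + 7649/26)(3173/26 − 3125/26) = 90348/169.
Government spending = 48 × 7649/26 = 183576/13.
Net change = 2258700/169 + 90348/169 − 183576/13 = -2880/13. The loss equals the DWL triangle ½·48·120/13.

Net change in total surplus = -2880/13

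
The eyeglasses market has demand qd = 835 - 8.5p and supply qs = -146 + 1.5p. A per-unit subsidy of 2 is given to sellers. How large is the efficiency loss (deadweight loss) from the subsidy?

Pre-subsidy: 835 - 8.5p = -146 + 1.5p gives p* = 98.1, q* = 1.15.
With the subsidy, sellers receive ps = pb + 2 for each unit, where pb is the price buyers pay.
Supply in terms of pb becomes qs = -146 + 1.5(pb + 2) = -143 + 1.5pb. Setting this equal to demand: 835 - 8.5pb = -143 + 1.5pb, so pb = 97.8.
Sellers receive ps = 97.8 + 2 = 99.8; q' = 835 − 8.5·97.8 = 3.7.
The subsidy expands output by 3.7 − 1.15 = 2.55 past the efficient level; on those units the gap between marginal cost and willingness to pay runs from 0 up to 2.
DWL = ½ × 2 × 2.55 = 2.55.

Deadweight loss = 2.55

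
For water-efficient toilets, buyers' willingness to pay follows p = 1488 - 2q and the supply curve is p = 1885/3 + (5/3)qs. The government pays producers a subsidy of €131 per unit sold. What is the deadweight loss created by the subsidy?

Pre-subsidy: 1488 - 2q = 1885/3 + (5/3)q gives q* = 2579/11 and p* = 11210/11.
With the subsidy, sellers receive ps = pb + 131 for each unit, where pb is the price buyers pay.
On the curves, pb = 1488 - 2q and ps = 1885/3 + (5/3)q; the wedge ps − pb = 131 gives 1885/3 + (5/3)q − (1488 - 2q) = 131, so q' = 2972/11.
Then pb = 1488 − 2·(2972/11) = 10424/11 and ps = 1885/3 + (5/3)·(2972/11) = 11865/11.
The subsidy expands output by 2972/11 − 2579/11 = 393/11 past the efficient level; on those units the gap between marginal cost and willingness to pay runs from 0 up to 131.
DWL = ½ × 131 × 393/11 = 51483/22.

Deadweight loss = 51483/22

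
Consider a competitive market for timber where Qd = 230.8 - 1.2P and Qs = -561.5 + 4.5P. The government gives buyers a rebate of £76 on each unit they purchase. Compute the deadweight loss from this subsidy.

Deadweight loss = £2736

Pre-subsidy: 230.8 - 1.2P = -561.5 + 4.5P gives P* = 139, Q* = 64.
With the rebate, buyers effectively pay Pb = Ps − 76, where Ps is the price sellers receive.
Demand in terms of Ps becomes Qd = 230.8 − 1.2(Ps − 76) = 322 - 1.2Ps. Setting this equal to supply: 322 - 1.2Ps = -561.5 + 4.5Ps, so Ps = 155.
Buyers pay Pb = 155 − 76 = 79; Q' = -561.5 + 4.5·155 = 136.
The subsidy expands output by 136 − 64 = 72 past the efficient level; on those units the gap between marginal cost and willingness to pay runs from 0 up to 76.
DWL = ½ × 76 × 72 = 2736.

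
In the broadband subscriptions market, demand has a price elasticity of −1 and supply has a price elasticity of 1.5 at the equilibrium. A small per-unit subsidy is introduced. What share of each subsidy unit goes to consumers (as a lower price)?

Consumer share = 0.6

For a small subsidy around the equilibrium, the benefit split depends on the relative slopes, which at a point are proportional to the elasticities.
Buyer share = εs/(εs + |εd|) = 1.5/(1.5 + 1) = 0.6; seller share = |εd|/(εs + |εd|) = 0.4.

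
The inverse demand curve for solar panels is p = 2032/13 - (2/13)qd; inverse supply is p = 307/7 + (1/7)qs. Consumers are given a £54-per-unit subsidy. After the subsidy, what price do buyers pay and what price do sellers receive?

Buyers pay £70; sellers receive £124

Pre-subsidy: 2032/13 - (2/13)q = 307/7 + (1/7)q gives q* = 379 and p* = 98.
With the rebate, buyers effectively pay pb = ps − 54, where ps is the price sellers receive.
On the curves, pb = 2032/13 - (2/13)q and ps = 307/7 + (1/7)q; the wedge ps − pb = 54 gives 307/7 + (1/7)q − (2032/13 - (2/13)q) = 54, so q' = 561.
Then pb = 2032/13 − (2/13)·561 = 70 and ps = 307/7 + (1/7)·561 = 124.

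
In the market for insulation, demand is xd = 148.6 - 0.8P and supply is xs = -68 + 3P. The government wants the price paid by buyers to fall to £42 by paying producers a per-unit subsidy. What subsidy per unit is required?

Required subsidy s = £19 per unit

At a buyer price of 42, quantity demanded is 148.6 − 0.8·42 = 115.
Sellers supply 115 only when they receive Ps with -68 + 3·Ps = 115, i.e. Ps = 61.
s = Ps − Pb = 61 − 42 = 19.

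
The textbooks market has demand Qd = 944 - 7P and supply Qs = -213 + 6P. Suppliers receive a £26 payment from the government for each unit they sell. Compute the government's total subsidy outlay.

Pre-subsidy: 944 - 7P = -213 + 6P gives P* = 89, Q* = 321.
With the subsidy, sellers receive Ps = Pb + 26 for each unit, where Pb is the price buyers pay.
Supply in terms of Pb becomes Qs = -213 + 6(Pb + 26) = -57 + 6Pb. Setting this equal to demand: 944 - 7Pb = -57 + 6Pb, so Pb = 77.
Sellers receive Ps = 77 + 26 = 103; Q' = 944 − 7·77 = 405.
Government outlay = subsidy × quantity = 26 × 405 = 10530.

Government cost = £10530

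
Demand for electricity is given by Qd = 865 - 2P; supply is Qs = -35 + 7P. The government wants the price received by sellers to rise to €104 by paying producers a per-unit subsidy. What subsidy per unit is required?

At a seller price of 104, quantity supplied is -35 + 7·104 = 693.
Buyers absorb 693 only when they pay Pb with 865 − 2·Pb = 693, i.e. Pb = 86.
s = Ps − Pb = 104 − 86 = 18.

Required subsidy s = €18 per unit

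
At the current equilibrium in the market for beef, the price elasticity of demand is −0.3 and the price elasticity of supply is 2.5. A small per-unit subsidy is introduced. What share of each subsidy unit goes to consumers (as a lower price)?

For a small subsidy around the equilibrium, the benefit split depends on the relative slopes, which at a point are proportional to the elasticities.
Buyer share = εs/(εs + |εd|) = 2.5/(2.5 + 0.3) = 25/28; seller share = |εd|/(εs + |εd|) = 3/28.

Consumer share = 25/28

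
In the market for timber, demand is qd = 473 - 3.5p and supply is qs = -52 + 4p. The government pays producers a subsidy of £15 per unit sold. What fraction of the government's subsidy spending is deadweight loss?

Pre-subsidy: 473 - 3.5p = -52 + 4p gives p* = 70, q* = 228.
With the subsidy, sellers receive ps = pb + 15 for each unit, where pb is the price buyers pay.
Supply in terms of pb becomes qs = -52 + 4(pb + 15) = 8 + 4pb. Setting this equal to demand: 473 - 3.5pb = 8 + 4pb, so pb = 62.
Sellers receive ps = 62 + 15 = 77; q' = 473 − 3.5·62 = 256.
ΔCS = ½(228 + 256)(70 − 62) = 1936; ΔPS = ½(228 + 256)(77 − 70) = 1694.
Government spending = 15 × 256 = 3840.
DWL = ½ × 15 × (256 − 228) = 210; fraction = 210 / 3840 = 0.0546875.

DWL / government spending = 0.0546875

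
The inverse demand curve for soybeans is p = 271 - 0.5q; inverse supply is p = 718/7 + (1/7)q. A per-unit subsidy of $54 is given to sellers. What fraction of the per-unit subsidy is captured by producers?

Pre-subsidy: 271 - 0.5q = 718/7 + (1/7)q gives q* = 262 and p* = 140.
With the subsidy, sellers receive ps = pb + 54 for each unit, where pb is the price buyers pay.
On the curves, pb = 271 - 0.5q and ps = 718/7 + (1/7)q; the wedge ps − pb = 54 gives 718/7 + (1/7)q − (271 - 0.5q) = 54, so q' = 346.
Then pb = 271 − 0.5·346 = 98 and ps = 718/7 + (1/7)·346 = 152.
Buyers' price falls by p* − pb = 140 − 98 = 42; sellers' price rises by ps − p* = 152 − 140 = 12.
So producers capture 12/54 = 2/9 of each unit of subsidy.

Producer share = 2/9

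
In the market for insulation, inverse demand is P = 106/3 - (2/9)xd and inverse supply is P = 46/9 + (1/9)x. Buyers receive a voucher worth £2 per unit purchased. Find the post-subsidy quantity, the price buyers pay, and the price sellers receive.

Pre-subsidy: 106/3 - (2/9)x = 46/9 + (1/9)x gives x* = 272/3 and P* = 410/27.
With the rebate, buyers effectively pay Pb = Ps − 2, where Ps is the price sellers receive.
On the curves, Pb = 106/3 - (2/9)x and Ps = 46/9 + (1/9)x; the wedge Ps − Pb = 2 gives 46/9 + (1/9)x − (106/3 - (2/9)x) = 2, so x' = 290/3.
Then Pb = 106/3 − (2/9)·(290/3) = 374/27 and Ps = 46/9 + (1/9)·(290/3) = 428/27.

x' = 290/3; buyers pay 374/27; sellers receive 428/27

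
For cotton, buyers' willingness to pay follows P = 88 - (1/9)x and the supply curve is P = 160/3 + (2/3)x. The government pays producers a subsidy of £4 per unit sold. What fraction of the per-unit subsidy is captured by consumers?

Pre-subsidy: 88 - (1/9)x = 160/3 + (2/3)x gives x* = 312/7 and P* = 1744/21.
With the subsidy, sellers receive Ps = Pb + 4 for each unit, where Pb is the price buyers pay.
On the curves, Pb = 88 - (1/9)x and Ps = 160/3 + (2/3)x; the wedge Ps − Pb = 4 gives 160/3 + (2/3)x − (88 - (1/9)x) = 4, so x' = 348/7.
Then Pb = 88 − (1/9)·(348/7) = 1732/21 and Ps = 160/3 + (2/3)·(348/7) = 1816/21.
Buyers' price falls by P* − Pb = 1744/21 − 1732/21 = 4/7; sellers' price rises by Ps − P* = 1816/21 − 1744/21 = 24/7.
So consumers capture (4/7)/4 = 1/7 of each unit of subsidy.

Consumer share = 1/7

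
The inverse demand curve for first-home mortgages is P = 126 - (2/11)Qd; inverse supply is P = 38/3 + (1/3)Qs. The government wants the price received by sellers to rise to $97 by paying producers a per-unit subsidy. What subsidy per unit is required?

At a seller price of 97, quantity supplied is -38 + 3·97 = 253.
Buyers absorb 253 only when they pay Pb = 126 − (2/11)·253 = 80.
s = Ps − Pb = 97 − 80 = 17.

Required subsidy s = $17 per unit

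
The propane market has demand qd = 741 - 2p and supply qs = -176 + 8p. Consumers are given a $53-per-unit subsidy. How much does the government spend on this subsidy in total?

Pre-subsidy: 741 - 2p = -176 + 8p gives p* = 91.7, q* = 557.6.
With the rebate, buyers effectively pay pb = ps − 53, where ps is the price sellers receive.
Demand in terms of ps becomes qd = 741 − 2(ps − 53) = 847 - 2ps. Setting this equal to supply: 847 - 2ps = -176 + 8ps, so ps = 102.3.
Buyers pay pb = 102.3 − 53 = 49.3; q' = -176 + 8·102.3 = 642.4.
Government outlay = subsidy × quantity = 53 × 642.4 = 34047.2.

Government cost = $34047.2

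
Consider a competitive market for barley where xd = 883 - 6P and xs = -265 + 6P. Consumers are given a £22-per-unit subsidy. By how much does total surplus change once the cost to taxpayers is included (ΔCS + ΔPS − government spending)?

Pre-subsidy: 883 - 6P = -265 + 6P gives P* = 287/3, x* = 309.
With the rebate, buyers effectively pay Pb = Ps − 22, where Ps is the price sellers receive.
Demand in terms of Ps becomes xd = 883 − 6(Ps − 22) = 1015 - 6Ps. Setting this equal to supply: 1015 - 6Ps = -265 + 6Ps, so Ps = 320/3.
Buyers pay Pb = 320/3 − 22 = 254/3; x' = -265 + 6·(320/3) = 375.
ΔCS = ½(309 + 375)(287/3 − 254/3) = 3762; ΔPS = ½(309 + 375)(320/3 − 287/3) = 3762.
Government spending = 22 × 375 = 8250.
Net change = 3762 + 3762 − 8250 = -726. The loss equals the DWL triangle ½·22·66.

Net change in total surplus = -£726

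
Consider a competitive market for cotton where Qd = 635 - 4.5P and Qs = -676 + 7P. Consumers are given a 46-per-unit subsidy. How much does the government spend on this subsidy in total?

Pre-subsidy: 635 - 4.5P = -676 + 7P gives P* = 114, Q* = 122.
With the rebate, buyers effectively pay Pb = Ps − 46, where Ps is the price sellers receive.
Demand in terms of Ps becomes Qd = 635 − 4.5(Ps − 46) = 842 - 4.5Ps. Setting this equal to supply: 842 - 4.5Ps = -676 + 7Ps, so Ps = 132.
Buyers pay Pb = 132 − 46 = 86; Q' = -676 + 7·132 = 248.
Government outlay = subsidy × quantity = 46 × 248 = 11408.

Government cost = 11408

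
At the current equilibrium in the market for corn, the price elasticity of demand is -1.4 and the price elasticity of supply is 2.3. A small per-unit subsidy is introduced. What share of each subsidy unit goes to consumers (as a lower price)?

For a small subsidy around the equilibrium, the benefit split depends on the relative slopes, which at a point are proportional to the elasticities.
Buyer share = εs/(εs + |εd|) = 2.3/(2.3 + 1.4) = 23/37; seller share = |εd|/(εs + |εd|) = 14/37.

Consumer share = 23/37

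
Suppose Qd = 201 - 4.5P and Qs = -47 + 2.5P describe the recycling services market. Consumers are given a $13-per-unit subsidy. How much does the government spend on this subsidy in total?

Pre-subsidy: 201 - 4.5P = -47 + 2.5P gives P* = 248/7, Q* = 291/7.
With the rebate, buyers effectively pay Pb = Ps − 13, where Ps is the price sellers receive.
Demand in terms of Ps becomes Qd = 201 − 4.5(Ps − 13) = 259.5 - 4.5Ps. Setting this equal to supply: 259.5 - 4.5Ps = -47 + 2.5Ps, so Ps = 613/14.
Buyers pay Pb = 613/14 − 13 = 431/14; Q' = -47 + 2.5·(613/14) = 1749/28.
Government outlay = subsidy × quantity = 13 × 1749/28 = 22737/28.

Government cost = 22737/28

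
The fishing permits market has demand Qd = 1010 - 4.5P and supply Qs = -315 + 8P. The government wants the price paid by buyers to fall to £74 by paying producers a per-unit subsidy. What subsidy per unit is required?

Required subsidy s = £50 per unit

At a buyer price of 74, quantity demanded is 1010 − 4.5·74 = 677.
Sellers supply 677 only when they receive Ps with -315 + 8·Ps = 677, i.e. Ps = 124.
s = Ps − Pb = 124 − 74 = 50.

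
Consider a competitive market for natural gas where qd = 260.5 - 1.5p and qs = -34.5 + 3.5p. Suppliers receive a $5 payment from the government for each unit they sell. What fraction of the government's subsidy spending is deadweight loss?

Pre-subsidy: 260.5 - 1.5p = -34.5 + 3.5p gives p* = 59, q* = 172.
With the subsidy, sellers receive ps = pb + 5 for each unit, where pb is the price buyers pay.
Supply in terms of pb becomes qs = -34.5 + 3.5(pb + 5) = -17 + 3.5pb. Setting this equal to demand: 260.5 - 1.5pb = -17 + 3.5pb, so pb = 55.5.
Sellers receive ps = 55.5 + 5 = 60.5; q' = 260.5 − 1.5·55.5 = 177.25.
ΔCS = ½(172 + 177.25)(59 − 55.5) = 611.1875; ΔPS = ½(172 + 177.25)(60.5 − 59) = 261.9375.
Government spending = 5 × 177.25 = 886.25.
DWL = ½ × 5 × (177.25 − 172) = 13.125; fraction = 13.125 / 886.25 = 21/1418.

DWL / government spending = 21/1418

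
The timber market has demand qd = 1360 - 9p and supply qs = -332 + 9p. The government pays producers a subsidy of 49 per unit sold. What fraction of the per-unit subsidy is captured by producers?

Pre-subsidy: 1360 - 9p = -332 + 9p gives p* = 94, q* = 514.
With the subsidy, sellers receive ps = pb + 49 for each unit, where pb is the price buyers pay.
Supply in terms of pb becomes qs = -332 + 9(pb + 49) = 109 + 9pb. Setting this equal to demand: 1360 - 9pb = 109 + 9pb, so pb = 69.5.
Sellers receive ps = 69.5 + 49 = 118.5; q' = 1360 − 9·69.5 = 734.5.
Buyers' price falls by p* − pb = 94 − 69.5 = 24.5; sellers' price rises by ps − p* = 118.5 − 94 = 24.5.
So producers capture 24.5/49 = 0.5 of each unit of subsidy.

Producer share = 0.5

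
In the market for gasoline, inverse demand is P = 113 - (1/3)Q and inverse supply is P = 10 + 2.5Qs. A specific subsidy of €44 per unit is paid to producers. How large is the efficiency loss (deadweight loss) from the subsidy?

Pre-subsidy: 113 - (1/3)Q = 10 + 2.5Q gives Q* = 618/17 and P* = 1715/17.
With the subsidy, sellers receive Ps = Pb + 44 for each unit, where Pb is the price buyers pay.
On the curves, Pb = 113 - (1/3)Q and Ps = 10 + 2.5Q; the wedge Ps − Pb = 44 gives 10 + 2.5Q − (113 - (1/3)Q) = 44, so Q' = 882/17.
Then Pb = 113 − (1/3)·(882/17) = 1627/17 and Ps = 10 + 2.5·(882/17) = 2375/17.
The subsidy expands output by 882/17 − 618/17 = 264/17 past the efficient level; on those units the gap between marginal cost and willingness to pay runs from 0 up to 44.
DWL = ½ × 44 × 264/17 = 5808/17.

Deadweight loss = 5808/17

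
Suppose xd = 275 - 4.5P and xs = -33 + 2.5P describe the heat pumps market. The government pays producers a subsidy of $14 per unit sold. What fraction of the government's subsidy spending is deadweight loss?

Pre-subsidy: 275 - 4.5P = -33 + 2.5P gives P* = 44, x* = 77.
With the subsidy, sellers receive Ps = Pb + 14 for each unit, where Pb is the price buyers pay.
Supply in terms of Pb becomes xs = -33 + 2.5(Pb + 14) = 2 + 2.5Pb. Setting this equal to demand: 275 - 4.5Pb = 2 + 2.5Pb, so Pb = 39.
Sellers receive Ps = 39 + 14 = 53; x' = 275 − 4.5·39 = 99.5.
ΔCS = ½(77 + 99.5)(44 − 39) = 441.25; ΔPS = ½(77 + 99.5)(53 − 44) = 794.25.
Government spending = 14 × 99.5 = 1393.
DWL = ½ × 14 × (99.5 − 77) = 157.5; fraction = 157.5 / 1393 = 45/398.

DWL / government spending = 45/398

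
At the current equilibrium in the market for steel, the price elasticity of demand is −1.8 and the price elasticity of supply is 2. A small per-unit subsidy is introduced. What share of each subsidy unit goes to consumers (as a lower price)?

Consumer share = 10/19

For a small subsidy around the equilibrium, the benefit split depends on the relative slopes, which at a point are proportional to the elasticities.
Buyer share = εs/(εs + |εd|) = 2/(2 + 1.8) = 10/19; seller share = |εd|/(εs + |εd|) = 9/19.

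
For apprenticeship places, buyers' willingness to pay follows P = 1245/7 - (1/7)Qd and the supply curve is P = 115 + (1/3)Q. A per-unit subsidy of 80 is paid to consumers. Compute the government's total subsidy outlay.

Pre-subsidy: 1245/7 - (1/7)Q = 115 + (1/3)Q gives Q* = 132 and P* = 159.
With the rebate, buyers effectively pay Pb = Ps − 80, where Ps is the price sellers receive.
On the curves, Pb = 1245/7 - (1/7)Q and Ps = 115 + (1/3)Q; the wedge Ps − Pb = 80 gives 115 + (1/3)Q − (1245/7 - (1/7)Q) = 80, so Q' = 300.
Then Pb = 1245/7 − (1/7)·300 = 135 and Ps = 115 + (1/3)·300 = 215.
Government outlay = subsidy × quantity = 80 × 300 = 24000.

Government cost = 24000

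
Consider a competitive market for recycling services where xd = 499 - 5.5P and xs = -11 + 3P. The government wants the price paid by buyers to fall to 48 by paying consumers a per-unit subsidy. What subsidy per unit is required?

Required subsidy s = 34 per unit

At a buyer price of 48, quantity demanded is 499 − 5.5·48 = 235.
Sellers supply 235 only when they receive Ps with -11 + 3·Ps = 235, i.e. Ps = 82.
s = Ps − Pb = 82 − 48 = 34.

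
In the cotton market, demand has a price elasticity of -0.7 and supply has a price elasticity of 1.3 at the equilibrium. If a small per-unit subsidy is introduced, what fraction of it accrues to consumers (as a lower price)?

Consumer share = 0.65

For a small subsidy around the equilibrium, the benefit split depends on the relative slopes, which at a point are proportional to the elasticities.
Buyer share = εs/(εs + |εd|) = 1.3/(1.3 + 0.7) = 0.65; seller share = |εd|/(εs + |εd|) = 0.35.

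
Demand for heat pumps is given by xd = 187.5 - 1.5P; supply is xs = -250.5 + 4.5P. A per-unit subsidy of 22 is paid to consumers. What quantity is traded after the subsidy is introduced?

x' = 102.75

Pre-subsidy: 187.5 - 1.5P = -250.5 + 4.5P gives P* = 73, x* = 78.
With the rebate, buyers effectively pay Pb = Ps − 22, where Ps is the price sellers receive.
Demand in terms of Ps becomes xd = 187.5 − 1.5(Ps − 22) = 220.5 - 1.5Ps. Setting this equal to supply: 220.5 - 1.5Ps = -250.5 + 4.5Ps, so Ps = 78.5.
Buyers pay Pb = 78.5 − 22 = 56.5; x' = -250.5 + 4.5·78.5 = 102.75.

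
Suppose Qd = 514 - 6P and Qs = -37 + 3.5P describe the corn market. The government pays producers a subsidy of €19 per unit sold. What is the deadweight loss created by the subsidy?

Pre-subsidy: 514 - 6P = -37 + 3.5P gives P* = 58, Q* = 166.
With the subsidy, sellers receive Ps = Pb + 19 for each unit, where Pb is the price buyers pay.
Supply in terms of Pb becomes Qs = -37 + 3.5(Pb + 19) = 29.5 + 3.5Pb. Setting this equal to demand: 514 - 6Pb = 29.5 + 3.5Pb, so Pb = 51.
Sellers receive Ps = 51 + 19 = 70; Q' = 514 − 6·51 = 208.
The subsidy expands output by 208 − 166 = 42 past the efficient level; on those units the gap between marginal cost and willingness to pay runs from 0 up to 19.
DWL = ½ × 19 × 42 = 399.

Deadweight loss = €399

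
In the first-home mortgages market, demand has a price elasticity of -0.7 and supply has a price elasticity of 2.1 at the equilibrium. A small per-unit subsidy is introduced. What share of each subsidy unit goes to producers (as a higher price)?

For a small subsidy around the equilibrium, the benefit split depends on the relative slopes, which at a point are proportional to the elasticities.
Buyer share = εs/(εs + |εd|) = 2.1/(2.1 + 0.7) = 0.75; seller share = |εd|/(εs + |εd|) = 0.25.
So producers capture 0.25 of the subsidy.

Producer share = 0.25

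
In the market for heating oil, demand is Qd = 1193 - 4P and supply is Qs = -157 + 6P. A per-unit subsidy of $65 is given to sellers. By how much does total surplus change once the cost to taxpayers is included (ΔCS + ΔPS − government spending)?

Net change in total surplus = -$5070

Pre-subsidy: 1193 - 4P = -157 + 6P gives P* = 135, Q* = 653.
With the subsidy, sellers receive Ps = Pb + 65 for each unit, where Pb is the price buyers pay.
Supply in terms of Pb becomes Qs = -157 + 6(Pb + 65) = 233 + 6Pb. Setting this equal to demand: 1193 - 4Pb = 233 + 6Pb, so Pb = 96.
Sellers receive Ps = 96 + 65 = 161; Q' = 1193 − 4·96 = 809.
ΔCS = ½(653 + 809)(135 − 96) = 28509; ΔPS = ½(653 + 809)(161 − 135) = 19006.
Government spending = 65 × 809 = 52585.
Net change = 28509 + 19006 − 52585 = -5070. The loss equals the DWL triangle ½·65·156.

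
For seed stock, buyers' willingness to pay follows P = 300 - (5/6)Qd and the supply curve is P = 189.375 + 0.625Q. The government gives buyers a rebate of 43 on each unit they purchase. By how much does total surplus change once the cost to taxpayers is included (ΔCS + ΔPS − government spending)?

Net change in total surplus = -22188/35

Pre-subsidy: 300 - (5/6)Q = 189.375 + 0.625Q gives Q* = 531/7 and P* = 3315/14.
With the rebate, buyers effectively pay Pb = Ps − 43, where Ps is the price sellers receive.
On the curves, Pb = 300 - (5/6)Q and Ps = 189.375 + 0.625Q; the wedge Ps − Pb = 43 gives 189.375 + 0.625Q − (300 - (5/6)Q) = 43, so Q' = 3687/35.
Then Pb = 300 − (5/6)·(3687/35) = 2971/14 and Ps = 189.375 + 0.625·(3687/35) = 3573/14.
ΔCS = ½(531/7 + 3687/35)(3315/14 − 2971/14) = 77916/35; ΔPS = ½(531/7 + 3687/35)(3573/14 − 3315/14) = 58437/35.
Government spending = 43 × 3687/35 = 158541/35.
Net change = 77916/35 + 58437/35 − 158541/35 = -22188/35. The loss equals the DWL triangle ½·43·1032/35.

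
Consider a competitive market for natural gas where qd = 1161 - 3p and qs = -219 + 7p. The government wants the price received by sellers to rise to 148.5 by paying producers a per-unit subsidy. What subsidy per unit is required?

Required subsidy s = 35 per unit

At a seller price of 148.5, quantity supplied is -219 + 7·148.5 = 820.5.
Buyers absorb 820.5 only when they pay pb with 1161 − 3·pb = 820.5, i.e. pb = 113.5.
s = ps − pb = 148.5 − 113.5 = 35.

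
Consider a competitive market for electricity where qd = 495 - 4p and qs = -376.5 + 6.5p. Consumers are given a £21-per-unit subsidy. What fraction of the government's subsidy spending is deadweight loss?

Pre-subsidy: 495 - 4p = -376.5 + 6.5p gives p* = 83, q* = 163.
With the rebate, buyers effectively pay pb = ps − 21, where ps is the price sellers receive.
Demand in terms of ps becomes qd = 495 − 4(ps − 21) = 579 - 4ps. Setting this equal to supply: 579 - 4ps = -376.5 + 6.5ps, so ps = 91.
Buyers pay pb = 91 − 21 = 70; q' = -376.5 + 6.5·91 = 215.
ΔCS = ½(163 + 215)(83 − 70) = 2457; ΔPS = ½(163 + 215)(91 − 83) = 1512.
Government spending = 21 × 215 = 4515.
DWL = ½ × 21 × (215 − 163) = 546; fraction = 546 / 4515 = 26/215.

DWL / government spending = 26/215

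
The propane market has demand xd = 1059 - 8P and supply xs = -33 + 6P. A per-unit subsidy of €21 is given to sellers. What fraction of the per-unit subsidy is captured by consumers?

Pre-subsidy: 1059 - 8P = -33 + 6P gives P* = 78, x* = 435.
With the subsidy, sellers receive Ps = Pb + 21 for each unit, where Pb is the price buyers pay.
Supply in terms of Pb becomes xs = -33 + 6(Pb + 21) = 93 + 6Pb. Setting this equal to demand: 1059 - 8Pb = 93 + 6Pb, so Pb = 69.
Sellers receive Ps = 69 + 21 = 90; x' = 1059 − 8·69 = 507.
Buyers' price falls by P* − Pb = 78 − 69 = 9; sellers' price rises by Ps − P* = 90 − 78 = 12.
So consumers capture 9/21 = 3/7 of each unit of subsidy.

Consumer share = 3/7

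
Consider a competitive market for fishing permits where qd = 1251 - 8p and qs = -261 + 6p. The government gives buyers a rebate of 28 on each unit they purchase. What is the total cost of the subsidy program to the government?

Pre-subsidy: 1251 - 8p = -261 + 6p gives p* = 108, q* = 387.
With the rebate, buyers effectively pay pb = ps − 28, where ps is the price sellers receive.
Demand in terms of ps becomes qd = 1251 − 8(ps − 28) = 1475 - 8ps. Setting this equal to supply: 1475 - 8ps = -261 + 6ps, so ps = 124.
Buyers pay pb = 124 − 28 = 96; q' = -261 + 6·124 = 483.
Government outlay = subsidy × quantity = 28 × 483 = 13524.

Government cost = 13524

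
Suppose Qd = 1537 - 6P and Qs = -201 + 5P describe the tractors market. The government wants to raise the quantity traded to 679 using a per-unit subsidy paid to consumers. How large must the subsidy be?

Required subsidy s = 33 per unit

At Q = 679, invert demand for the buyer price: Pb = (1537 − 679)/6 = 143; invert supply for the seller price: Ps = (679 − (-201))/5 = 176.
The subsidy must fill the gap: s = Ps − Pb = 176 − 143 = 33.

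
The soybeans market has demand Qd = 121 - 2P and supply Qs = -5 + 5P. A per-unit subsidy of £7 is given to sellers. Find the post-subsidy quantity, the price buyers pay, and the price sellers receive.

Pre-subsidy: 121 - 2P = -5 + 5P gives P* = 18, Q* = 85.
With the subsidy, sellers receive Ps = Pb + 7 for each unit, where Pb is the price buyers pay.
Supply in terms of Pb becomes Qs = -5 + 5(Pb + 7) = 30 + 5Pb. Setting this equal to demand: 121 - 2Pb = 30 + 5Pb, so Pb = 13.
Sellers receive Ps = 13 + 7 = 20; Q' = 121 − 2·13 = 95.

Q' = 95; buyers pay £13; sellers receive £20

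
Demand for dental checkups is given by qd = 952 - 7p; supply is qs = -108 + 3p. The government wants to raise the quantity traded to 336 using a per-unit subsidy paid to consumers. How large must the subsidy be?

At q = 336, invert demand for the buyer price: pb = (952 − 336)/7 = 88; invert supply for the seller price: ps = (336 − (-108))/3 = 148.
The subsidy must fill the gap: s = ps − pb = 148 − 88 = 60.

Required subsidy s = 60 per unit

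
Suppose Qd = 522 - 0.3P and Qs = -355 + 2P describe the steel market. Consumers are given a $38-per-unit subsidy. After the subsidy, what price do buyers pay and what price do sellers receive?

Pre-subsidy: 522 - 0.3P = -355 + 2P gives P* = 8770/23, Q* = 9375/23.
With the rebate, buyers effectively pay Pb = Ps − 38, where Ps is the price sellers receive.
Demand in terms of Ps becomes Qd = 522 − 0.3(Ps − 38) = 533.4 - 0.3Ps. Setting this equal to supply: 533.4 - 0.3Ps = -355 + 2Ps, so Ps = 8884/23.
Buyers pay Pb = 8884/23 − 38 = 8010/23; Q' = -355 + 2·(8884/23) = 9603/23.

Buyers pay 8010/23; sellers receive 8884/23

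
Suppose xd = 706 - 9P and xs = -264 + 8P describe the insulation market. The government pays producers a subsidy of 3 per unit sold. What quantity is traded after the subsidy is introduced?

x' = 3488/17

Pre-subsidy: 706 - 9P = -264 + 8P gives P* = 970/17, x* = 3272/17.
With the subsidy, sellers receive Ps = Pb + 3 for each unit, where Pb is the price buyers pay.
Supply in terms of Pb becomes xs = -264 + 8(Pb + 3) = -240 + 8Pb. Setting this equal to demand: 706 - 9Pb = -240 + 8Pb, so Pb = 946/17.
Sellers receive Ps = 946/17 + 3 = 997/17; x' = 706 − 9·(946/17) = 3488/17.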